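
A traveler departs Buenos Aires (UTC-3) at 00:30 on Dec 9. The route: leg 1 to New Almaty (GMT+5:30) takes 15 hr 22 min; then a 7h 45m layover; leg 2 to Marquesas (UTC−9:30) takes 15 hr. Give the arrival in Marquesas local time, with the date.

08:07 on December 10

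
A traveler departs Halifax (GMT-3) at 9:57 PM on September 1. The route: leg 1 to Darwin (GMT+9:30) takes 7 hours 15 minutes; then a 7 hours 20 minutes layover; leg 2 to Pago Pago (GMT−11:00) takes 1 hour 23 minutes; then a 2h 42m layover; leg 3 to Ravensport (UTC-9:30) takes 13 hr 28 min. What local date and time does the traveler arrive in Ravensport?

Convert departure to UTC: 9:57 PM + 3:00 = 12:57 AM UTC on Sep 2.
Add 7 hours and 15 minutes leg 1 → 8:12 AM UTC.
Add 7 hours 20 minutes layover in Darwin → 3:32 PM UTC.
Add 1 hour and 23 minutes leg 2 → 4:55 PM UTC.
Add 2 hours 42 minutes layover in Pago Pago → 7:37 PM UTC.
Add 13 hours 28 minutes leg 3 → 9:05 AM UTC (Sep 3).
Ravensport is UTC−9:30, so local arrival = 9:05 AM − 9:30 = 11:35 PM on Sep 2.

11:35 PM on Sep 2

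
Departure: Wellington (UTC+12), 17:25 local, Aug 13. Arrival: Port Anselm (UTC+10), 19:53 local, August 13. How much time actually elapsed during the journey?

4 hours 28 minutes

Departure in UTC: 17:25 − 12:00 = 05:25 on Aug 13.
Arrival in UTC: 19:53 − 10:00 = 09:53 on Aug 13.
Elapsed = 09:53 − 05:25 = 4 hours 28 minutes.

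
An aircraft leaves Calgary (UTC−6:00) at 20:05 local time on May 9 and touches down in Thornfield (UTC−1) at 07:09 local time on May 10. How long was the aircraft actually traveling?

6 hours 4 minutes

Departure in UTC: 20:05 + 6:00 = 02:05 on May 10.
Arrival in UTC: 07:09 + 1:00 = 08:09 on May 10.
Elapsed = 08:09 − 02:05 = 6 hours 4 minutes.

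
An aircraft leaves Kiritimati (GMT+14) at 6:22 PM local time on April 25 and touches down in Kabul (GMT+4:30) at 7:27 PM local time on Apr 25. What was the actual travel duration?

Departure in UTC: 6:22 PM − 14:00 = 4:22 AM on Apr 25.
Arrival in UTC: 7:27 PM − 4:30 = 2:57 PM on Apr 25.
Elapsed = 2:57 PM − 4:22 AM = 10 hours 35 minutes.

10 hours 35 minutes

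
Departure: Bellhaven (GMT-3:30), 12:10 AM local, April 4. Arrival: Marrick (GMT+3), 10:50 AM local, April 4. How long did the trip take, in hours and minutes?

Marrick is 6:30 ahead of Bellhaven.
Clock-face elapsed time (ignoring zones) is 10 hours 40 minutes.
Actual elapsed = 10 hours 40 minutes − 6:30 = 4 hours 10 minutes.

4 hours 10 minutes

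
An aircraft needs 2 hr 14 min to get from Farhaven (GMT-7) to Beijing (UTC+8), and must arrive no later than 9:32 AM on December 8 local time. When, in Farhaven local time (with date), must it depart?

4:18 PM on Dec 7

Target arrival in UTC: 9:32 AM − 8:00 = 1:32 AM on Dec 8.
Subtract 2 hours and 14 minutes → departure 11:18 PM UTC on Dec 7.
Farhaven is UTC−7:00: 11:18 PM − 7:00 = 4:18 PM on Dec 7.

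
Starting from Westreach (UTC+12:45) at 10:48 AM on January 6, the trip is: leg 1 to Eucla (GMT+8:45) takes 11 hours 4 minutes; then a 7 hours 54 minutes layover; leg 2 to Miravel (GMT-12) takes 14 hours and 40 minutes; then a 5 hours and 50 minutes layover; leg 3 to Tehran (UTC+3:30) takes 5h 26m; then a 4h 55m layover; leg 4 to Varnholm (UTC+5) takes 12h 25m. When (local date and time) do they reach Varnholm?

5:17 PM on January 8

Convert departure to UTC: 10:48 AM − 12:45 = 10:03 PM UTC on Jan 5.
Add 11 hours 4 minutes leg 1 → 9:07 AM UTC (Jan 6).
Add 7 hours and 54 minutes layover in Eucla → 5:01 PM UTC.
Add 14 hours 40 minutes leg 2 → 7:41 AM UTC (Jan 7).
Add 5 hours and 50 minutes layover in Miravel → 1:31 PM UTC.
Add 5 hours and 26 minutes leg 3 → 6:57 PM UTC.
Add 4 hours and 55 minutes layover in Tehran → 11:52 PM UTC.
Add 12 hours and 25 minutes leg 4 → 12:17 PM UTC (Jan 8).
Varnholm is UTC+5:00, so local arrival = 12:17 PM + 5:00 = 5:17 PM on Jan 8.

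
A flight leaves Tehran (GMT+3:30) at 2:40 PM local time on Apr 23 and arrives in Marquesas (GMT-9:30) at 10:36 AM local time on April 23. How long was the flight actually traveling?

8 hours 56 minutes

Departure in UTC: 2:40 PM − 3:30 = 11:10 AM on Apr 23.
Arrival in UTC: 10:36 AM + 9:30 = 8:06 PM on Apr 23.
Elapsed = 8:06 PM − 11:10 AM = 8 hours 56 minutes.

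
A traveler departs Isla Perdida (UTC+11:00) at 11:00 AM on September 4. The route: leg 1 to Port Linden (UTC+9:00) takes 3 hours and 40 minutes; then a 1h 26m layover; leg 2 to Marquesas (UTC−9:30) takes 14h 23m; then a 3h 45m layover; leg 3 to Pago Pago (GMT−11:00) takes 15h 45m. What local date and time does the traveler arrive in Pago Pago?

Convert departure to UTC: 11:00 AM − 11:00 = 12:00 AM UTC on Sep 4.
Add 3 hours and 40 minutes leg 1 → 3:40 AM UTC.
Add 1 hour and 26 minutes layover in Port Linden → 5:06 AM UTC.
Add 14 hours and 23 minutes leg 2 → 7:29 PM UTC.
Add 3 hours and 45 minutes layover in Marquesas → 11:14 PM UTC.
Add 15 hours and 45 minutes leg 3 → 2:59 PM UTC (Sep 5).
Pago Pago is UTC−11:00, so local arrival = 2:59 PM − 11:00 = 3:59 AM on Sep 5.

3:59 AM on September 5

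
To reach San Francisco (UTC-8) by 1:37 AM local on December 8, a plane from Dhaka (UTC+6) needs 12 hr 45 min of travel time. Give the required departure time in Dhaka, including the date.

Target arrival in UTC: 1:37 AM + 8:00 = 9:37 AM on Dec 8.
Subtract 12 hours and 45 minutes → departure 8:52 PM UTC on Dec 7.
Dhaka is UTC+6:00: 8:52 PM + 6:00 = 2:52 AM on Dec 8.

2:52 AM on Dec 8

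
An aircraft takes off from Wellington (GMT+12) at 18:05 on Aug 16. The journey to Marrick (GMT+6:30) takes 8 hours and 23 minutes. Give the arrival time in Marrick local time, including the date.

20:58 on August 16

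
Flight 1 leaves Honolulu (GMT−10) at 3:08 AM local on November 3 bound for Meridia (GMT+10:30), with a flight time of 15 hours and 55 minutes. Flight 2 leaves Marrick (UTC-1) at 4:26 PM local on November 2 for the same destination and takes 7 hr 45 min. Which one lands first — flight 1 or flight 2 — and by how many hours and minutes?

Flight 1 in UTC: 3:08 AM + 10:00 = 1:08 PM on Nov 3.
+15 hours 55 minutes → arrive 5:03 AM UTC on Nov 4.
Flight 2 in UTC: 4:26 PM + 1:00 = 5:26 PM on Nov 2.
+7 hours and 45 minutes → arrive 1:11 AM UTC on Nov 3.
Flight 2 lands earlier by 27 hours 52 minutes.

the second, by 27 hours 52 minutes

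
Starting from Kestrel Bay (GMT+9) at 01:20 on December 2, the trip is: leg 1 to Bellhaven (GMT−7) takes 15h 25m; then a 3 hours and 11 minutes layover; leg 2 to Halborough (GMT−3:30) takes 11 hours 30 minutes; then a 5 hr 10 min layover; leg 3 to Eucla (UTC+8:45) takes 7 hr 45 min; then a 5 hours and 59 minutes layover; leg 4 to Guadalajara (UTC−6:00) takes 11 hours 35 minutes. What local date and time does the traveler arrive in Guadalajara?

22:55 on December 3

Convert departure to UTC: 01:20 − 9:00 = 16:20 UTC on Dec 1.
Add 15 hours 25 minutes leg 1 → 07:45 UTC (Dec 2).
Add 3 hours and 11 minutes layover in Bellhaven → 10:56 UTC.
Add 11 hours 30 minutes leg 2 → 22:26 UTC.
Add 5 hours 10 minutes layover in Halborough → 03:36 UTC (Dec 3).
Add 7 hours 45 minutes leg 3 → 11:21 UTC.
Add 5 hours 59 minutes layover in Eucla → 17:20 UTC.
Add 11 hours and 35 minutes leg 4 → 04:55 UTC (Dec 4).
Guadalajara is UTC−6:00, so local arrival = 04:55 − 6:00 = 22:55 on Dec 3.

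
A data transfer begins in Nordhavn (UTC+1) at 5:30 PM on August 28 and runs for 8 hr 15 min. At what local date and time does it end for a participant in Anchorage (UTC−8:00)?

4:45 PM on Aug 28

Convert start to UTC: 5:30 PM − 1:00 = 4:30 PM UTC on Aug 28.
Add 8 hours and 15 minutes duration → 12:45 AM UTC (Aug 29).
Anchorage is UTC−8:00, so local end time = 12:45 AM − 8:00 = 4:45 PM on Aug 28.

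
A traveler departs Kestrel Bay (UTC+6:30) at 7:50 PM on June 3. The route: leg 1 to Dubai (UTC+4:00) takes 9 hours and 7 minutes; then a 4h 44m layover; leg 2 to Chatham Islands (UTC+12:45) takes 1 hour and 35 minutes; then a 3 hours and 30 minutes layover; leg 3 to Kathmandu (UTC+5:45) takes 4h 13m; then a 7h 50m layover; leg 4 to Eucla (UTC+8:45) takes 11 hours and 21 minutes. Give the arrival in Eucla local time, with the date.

4:25 PM on Jun 5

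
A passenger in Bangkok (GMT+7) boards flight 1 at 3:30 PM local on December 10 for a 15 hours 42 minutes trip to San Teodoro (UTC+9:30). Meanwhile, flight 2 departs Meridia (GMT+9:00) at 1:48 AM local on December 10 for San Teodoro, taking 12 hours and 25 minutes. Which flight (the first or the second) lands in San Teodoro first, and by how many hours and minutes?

the second, by 18 hours 59 minutes

Flight 1 in UTC: 3:30 PM − 7:00 = 8:30 AM on Dec 10.
+15 hours 42 minutes → arrive 12:12 AM UTC on Dec 11.
Flight 2 in UTC: 1:48 AM − 9:00 = 4:48 PM on Dec 9.
+12 hours 25 minutes → arrive 5:13 AM UTC on Dec 10.
Flight 2 lands earlier by 18 hours 59 minutes.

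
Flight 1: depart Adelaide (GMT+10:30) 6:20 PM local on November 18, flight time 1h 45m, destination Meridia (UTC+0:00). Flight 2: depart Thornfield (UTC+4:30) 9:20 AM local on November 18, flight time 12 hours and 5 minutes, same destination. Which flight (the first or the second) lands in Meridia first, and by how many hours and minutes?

the first, by 7 hours 20 minutes

Flight 1 in UTC: 6:20 PM − 10:30 = 7:50 AM on Nov 18.
+1 hour 45 minutes → arrive 9:35 AM UTC on Nov 18.
Flight 2 in UTC: 9:20 AM − 4:30 = 4:50 AM on Nov 18.
+12 hours 5 minutes → arrive 4:55 PM UTC on Nov 18.
Flight 1 lands earlier by 7 hours 20 minutes.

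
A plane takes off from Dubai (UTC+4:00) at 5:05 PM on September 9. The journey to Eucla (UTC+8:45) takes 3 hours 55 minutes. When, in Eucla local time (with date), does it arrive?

1:45 AM on September 10

Eucla is 4:45 ahead of Dubai.
After 3 hours and 55 minutes it is 9:00 PM in Dubai.
Shift by the zone difference: 9:00 PM + 4:45 = 1:45 AM on Sep 10 in Eucla.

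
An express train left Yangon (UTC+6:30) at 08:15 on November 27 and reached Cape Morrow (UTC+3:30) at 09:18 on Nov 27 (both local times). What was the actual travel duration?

Departure in UTC: 08:15 − 6:30 = 01:45 on Nov 27.
Arrival in UTC: 09:18 − 3:30 = 05:48 on Nov 27.
Elapsed = 05:48 − 01:45 = 4 hours 3 minutes.

4 hours 3 minutes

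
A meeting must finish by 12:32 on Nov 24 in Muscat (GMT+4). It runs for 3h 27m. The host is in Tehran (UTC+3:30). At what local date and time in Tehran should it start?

08:35 on November 24

Target end time in UTC: 12:32 − 4:00 = 08:32 on Nov 24.
Subtract 3 hours and 27 minutes → start 05:05 UTC on Nov 24.
Tehran is UTC+3:30: 05:05 + 3:30 = 08:35 on Nov 24.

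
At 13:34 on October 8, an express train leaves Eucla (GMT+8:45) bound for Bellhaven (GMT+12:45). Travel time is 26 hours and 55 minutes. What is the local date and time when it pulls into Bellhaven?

20:29 on Oct 9

Convert departure to UTC: 13:34 − 8:45 = 04:49 UTC on Oct 8.
Add 26 hours and 55 minutes travel time → 07:44 UTC (Oct 9).
Bellhaven is UTC+12:45, so local arrival = 07:44 + 12:45 = 20:29 on Oct 9.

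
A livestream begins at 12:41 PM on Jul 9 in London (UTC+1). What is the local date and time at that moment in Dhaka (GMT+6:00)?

Dhaka is 5:00 ahead of London.
Shift by the zone difference: 12:41 PM + 5:00 = 5:41 PM on Jul 9 in Dhaka.

5:41 PM on July 9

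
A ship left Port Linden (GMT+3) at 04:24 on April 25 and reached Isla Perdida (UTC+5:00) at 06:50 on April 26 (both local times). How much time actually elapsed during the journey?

24 hours 26 minutes

Isla Perdida is 2:00 ahead of Port Linden.
Clock-face elapsed time (ignoring zones) is 26 hours 26 minutes.
Actual elapsed = 26 hours 26 minutes − 2:00 = 24 hours 26 minutes.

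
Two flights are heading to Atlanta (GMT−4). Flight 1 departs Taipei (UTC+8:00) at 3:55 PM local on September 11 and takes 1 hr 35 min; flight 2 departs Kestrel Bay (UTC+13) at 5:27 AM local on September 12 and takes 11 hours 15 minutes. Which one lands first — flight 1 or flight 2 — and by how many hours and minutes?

Flight 1 in UTC: 3:55 PM − 8:00 = 7:55 AM on Sep 11.
+1 hour 35 minutes → arrive 9:30 AM UTC on Sep 11.
Flight 2 in UTC: 5:27 AM − 13:00 = 4:27 PM on Sep 11.
+11 hours and 15 minutes → arrive 3:42 AM UTC on Sep 12.
Flight 1 lands earlier by 18 hours 12 minutes.

the first, by 18 hours 12 minutes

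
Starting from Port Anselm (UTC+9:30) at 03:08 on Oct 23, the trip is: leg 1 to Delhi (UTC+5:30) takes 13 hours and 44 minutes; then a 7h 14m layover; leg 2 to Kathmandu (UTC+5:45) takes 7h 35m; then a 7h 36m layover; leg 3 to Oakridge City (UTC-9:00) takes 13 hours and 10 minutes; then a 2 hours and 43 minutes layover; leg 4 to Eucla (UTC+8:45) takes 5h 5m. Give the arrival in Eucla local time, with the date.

11:30 on October 25

Convert departure to UTC: 03:08 − 9:30 = 17:38 UTC on Oct 22.
Add 13 hours and 44 minutes leg 1 → 07:22 UTC (Oct 23).
Add 7 hours 14 minutes layover in Delhi → 14:36 UTC.
Add 7 hours 35 minutes leg 2 → 22:11 UTC.
Add 7 hours 36 minutes layover in Kathmandu → 05:47 UTC (Oct 24).
Add 13 hours 10 minutes leg 3 → 18:57 UTC.
Add 2 hours and 43 minutes layover in Oakridge City → 21:40 UTC.
Add 5 hours 5 minutes leg 4 → 02:45 UTC (Oct 25).
Eucla is UTC+8:45, so local arrival = 02:45 + 8:45 = 11:30 on Oct 25.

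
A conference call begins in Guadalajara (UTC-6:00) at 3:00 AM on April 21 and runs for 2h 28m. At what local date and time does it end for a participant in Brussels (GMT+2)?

Convert start to UTC: 3:00 AM + 6:00 = 9:00 AM UTC on Apr 21.
Add 2 hours 28 minutes duration → 11:28 AM UTC.
Brussels is UTC+2:00, so local end time = 11:28 AM + 2:00 = 1:28 PM on Apr 21.

1:28 PM on April 21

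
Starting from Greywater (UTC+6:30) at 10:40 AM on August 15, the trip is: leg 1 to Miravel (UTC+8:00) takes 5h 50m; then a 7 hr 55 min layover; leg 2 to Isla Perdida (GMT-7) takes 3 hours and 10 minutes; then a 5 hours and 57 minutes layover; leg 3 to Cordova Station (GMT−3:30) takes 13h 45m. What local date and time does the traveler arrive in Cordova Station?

1:17 PM on August 16

Convert departure to UTC: 10:40 AM − 6:30 = 4:10 AM UTC on Aug 15.
Add 5 hours 50 minutes leg 1 → 10:00 AM UTC.
Add 7 hours 55 minutes layover in Miravel → 5:55 PM UTC.
Add 3 hours 10 minutes leg 2 → 9:05 PM UTC.
Add 5 hours 57 minutes layover in Isla Perdida → 3:02 AM UTC (Aug 16).
Add 13 hours 45 minutes leg 3 → 4:47 PM UTC.
Cordova Station is UTC−3:30, so local arrival = 4:47 PM − 3:30 = 1:17 PM on Aug 16.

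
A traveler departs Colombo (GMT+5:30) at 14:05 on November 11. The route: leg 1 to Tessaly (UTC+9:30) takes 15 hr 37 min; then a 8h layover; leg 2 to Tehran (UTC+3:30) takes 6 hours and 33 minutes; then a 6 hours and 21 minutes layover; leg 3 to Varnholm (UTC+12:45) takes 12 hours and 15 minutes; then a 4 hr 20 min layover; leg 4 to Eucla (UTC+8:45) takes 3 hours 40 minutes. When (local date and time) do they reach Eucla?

Convert departure to UTC: 14:05 − 5:30 = 08:35 UTC on Nov 11.
Add 15 hours 37 minutes leg 1 → 00:12 UTC (Nov 12).
Add 8 hours layover in Tessaly → 08:12 UTC.
Add 6 hours 33 minutes leg 2 → 14:45 UTC.
Add 6 hours 21 minutes layover in Tehran → 21:06 UTC.
Add 12 hours 15 minutes leg 3 → 09:21 UTC (Nov 13).
Add 4 hours 20 minutes layover in Varnholm → 13:41 UTC.
Add 3 hours and 40 minutes leg 4 → 17:21 UTC.
Eucla is UTC+8:45, so local arrival = 17:21 + 8:45 = 02:06 on Nov 14.

02:06 on November 14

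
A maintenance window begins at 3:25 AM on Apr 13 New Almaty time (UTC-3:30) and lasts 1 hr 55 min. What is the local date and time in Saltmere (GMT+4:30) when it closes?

Saltmere is 8:00 ahead of New Almaty.
After 1 hour 55 minutes it is 5:20 AM in New Almaty.
Shift by the zone difference: 5:20 AM + 8:00 = 1:20 PM on Apr 13 in Saltmere.

1:20 PM on Apr 13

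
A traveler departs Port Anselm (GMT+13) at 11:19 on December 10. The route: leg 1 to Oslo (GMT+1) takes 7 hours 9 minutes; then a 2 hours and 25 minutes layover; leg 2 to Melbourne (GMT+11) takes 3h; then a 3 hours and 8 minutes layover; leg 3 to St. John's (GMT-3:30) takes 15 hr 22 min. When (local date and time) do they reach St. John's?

Convert departure to UTC: 11:19 − 13:00 = 22:19 UTC on Dec 9.
Add 7 hours 9 minutes leg 1 → 05:28 UTC (Dec 10).
Add 2 hours 25 minutes layover in Oslo → 07:53 UTC.
Add 3 hours leg 2 → 10:53 UTC.
Add 3 hours 8 minutes layover in Melbourne → 14:01 UTC.
Add 15 hours and 22 minutes leg 3 → 05:23 UTC (Dec 11).
St. John's is UTC−3:30, so local arrival = 05:23 − 3:30 = 01:53 on Dec 11.

01:53 on December 11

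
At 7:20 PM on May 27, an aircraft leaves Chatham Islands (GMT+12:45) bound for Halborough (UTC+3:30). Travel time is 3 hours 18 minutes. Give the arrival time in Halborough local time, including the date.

Halborough is 9:15 behind Chatham Islands.
After 3 hours and 18 minutes it is 10:38 PM in Chatham Islands.
Shift by the zone difference: 10:38 PM − 9:15 = 1:23 PM on May 27 in Halborough.

1:23 PM on May 27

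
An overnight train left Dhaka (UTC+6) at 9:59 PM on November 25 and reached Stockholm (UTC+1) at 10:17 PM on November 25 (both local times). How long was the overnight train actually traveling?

5 hours 18 minutes

Departure in UTC: 9:59 PM − 6:00 = 3:59 PM on Nov 25.
Arrival in UTC: 10:17 PM − 1:00 = 9:17 PM on Nov 25.
Elapsed = 9:17 PM − 3:59 PM = 5 hours 18 minutes.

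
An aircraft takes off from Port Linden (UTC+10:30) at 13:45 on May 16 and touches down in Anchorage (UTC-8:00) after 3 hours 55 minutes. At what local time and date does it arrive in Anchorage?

Convert departure to UTC: 13:45 − 10:30 = 03:15 UTC on May 16.
Add 3 hours and 55 minutes travel time → 07:10 UTC.
Anchorage is UTC−8:00, so local arrival = 07:10 − 8:00 = 23:10 on May 15.

23:10 on May 15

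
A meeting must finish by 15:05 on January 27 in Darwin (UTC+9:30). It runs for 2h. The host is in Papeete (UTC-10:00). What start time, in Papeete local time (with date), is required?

Target end time in UTC: 15:05 − 9:30 = 05:35 on Jan 27.
Subtract 2 hours → start 03:35 UTC on Jan 27.
Papeete is UTC−10:00: 03:35 − 10:00 = 17:35 on Jan 26.

17:35 on January 26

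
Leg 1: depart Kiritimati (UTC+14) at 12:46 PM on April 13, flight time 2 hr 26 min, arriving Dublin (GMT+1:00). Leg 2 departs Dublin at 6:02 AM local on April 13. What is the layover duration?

3 hours 50 minutes

Convert departure to UTC: 12:46 PM − 14:00 = 10:46 PM UTC on Apr 12.
Add 2 hours 26 minutes flight time → 1:12 AM UTC (Apr 13).
Dublin is UTC+1:00, so local arrival = 1:12 AM + 1:00 = 2:12 AM on Apr 13.
Layover = 6:02 AM − 2:12 AM = 3 hours 50 minutes.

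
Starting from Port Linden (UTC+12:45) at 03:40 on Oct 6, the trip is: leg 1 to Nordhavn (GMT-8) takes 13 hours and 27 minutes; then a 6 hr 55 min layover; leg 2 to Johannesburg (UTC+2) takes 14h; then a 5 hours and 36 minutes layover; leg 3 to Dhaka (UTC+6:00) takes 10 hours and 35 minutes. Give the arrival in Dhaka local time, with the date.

23:28 on Oct 7

Convert departure to UTC: 03:40 − 12:45 = 14:55 UTC on Oct 5.
Add 13 hours 27 minutes leg 1 → 04:22 UTC (Oct 6).
Add 6 hours 55 minutes layover in Nordhavn → 11:17 UTC.
Add 14 hours leg 2 → 01:17 UTC (Oct 7).
Add 5 hours 36 minutes layover in Johannesburg → 06:53 UTC.
Add 10 hours and 35 minutes leg 3 → 17:28 UTC.
Dhaka is UTC+6:00, so local arrival = 17:28 + 6:00 = 23:28 on Oct 7.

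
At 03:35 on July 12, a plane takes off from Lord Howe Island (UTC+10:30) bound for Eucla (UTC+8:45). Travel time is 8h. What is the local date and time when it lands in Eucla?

09:50 on July 12

Eucla is 1:45 behind Lord Howe Island.
After 8 hours it is 11:35 in Lord Howe Island.
Shift by the zone difference: 11:35 − 1:45 = 09:50 on Jul 12 in Eucla.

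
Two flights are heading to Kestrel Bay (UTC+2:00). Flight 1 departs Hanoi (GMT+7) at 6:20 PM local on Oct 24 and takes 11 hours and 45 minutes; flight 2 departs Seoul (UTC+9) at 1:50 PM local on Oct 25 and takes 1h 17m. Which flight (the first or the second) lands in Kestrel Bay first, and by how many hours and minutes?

the first, by 7 hours 2 minutes

Flight 1 in UTC: 6:20 PM − 7:00 = 11:20 AM on Oct 24.
+11 hours and 45 minutes → arrive 11:05 PM UTC on Oct 24.
Flight 2 in UTC: 1:50 PM − 9:00 = 4:50 AM on Oct 25.
+1 hour and 17 minutes → arrive 6:07 AM UTC on Oct 25.
Flight 1 lands earlier by 7 hours 2 minutes.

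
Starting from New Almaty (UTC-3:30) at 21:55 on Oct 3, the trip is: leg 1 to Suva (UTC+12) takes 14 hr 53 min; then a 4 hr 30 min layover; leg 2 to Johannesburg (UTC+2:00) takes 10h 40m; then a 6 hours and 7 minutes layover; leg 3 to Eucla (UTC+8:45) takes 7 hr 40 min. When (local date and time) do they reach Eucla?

06:00 on Oct 6

Convert departure to UTC: 21:55 + 3:30 = 01:25 UTC on Oct 4.
Add 14 hours 53 minutes leg 1 → 16:18 UTC.
Add 4 hours and 30 minutes layover in Suva → 20:48 UTC.
Add 10 hours and 40 minutes leg 2 → 07:28 UTC (Oct 5).
Add 6 hours 7 minutes layover in Johannesburg → 13:35 UTC.
Add 7 hours and 40 minutes leg 3 → 21:15 UTC.
Eucla is UTC+8:45, so local arrival = 21:15 + 8:45 = 06:00 on Oct 6.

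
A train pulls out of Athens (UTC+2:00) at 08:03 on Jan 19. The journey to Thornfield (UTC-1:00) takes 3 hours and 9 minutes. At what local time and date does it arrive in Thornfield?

Convert departure to UTC: 08:03 − 2:00 = 06:03 UTC on Jan 19.
Add 3 hours 9 minutes travel time → 09:12 UTC.
Thornfield is UTC−1:00, so local arrival = 09:12 − 1:00 = 08:12 on Jan 19.

08:12 on Jan 19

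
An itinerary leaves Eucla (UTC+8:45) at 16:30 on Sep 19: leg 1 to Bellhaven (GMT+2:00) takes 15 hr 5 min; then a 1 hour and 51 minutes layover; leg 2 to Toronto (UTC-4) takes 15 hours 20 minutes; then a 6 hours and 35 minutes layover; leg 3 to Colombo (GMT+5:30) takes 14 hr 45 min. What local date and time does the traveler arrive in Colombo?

18:51 on September 21

Convert departure to UTC: 16:30 − 8:45 = 07:45 UTC on Sep 19.
Add 15 hours and 5 minutes leg 1 → 22:50 UTC.
Add 1 hour 51 minutes layover in Bellhaven → 00:41 UTC (Sep 20).
Add 15 hours 20 minutes leg 2 → 16:01 UTC.
Add 6 hours and 35 minutes layover in Toronto → 22:36 UTC.
Add 14 hours and 45 minutes leg 3 → 13:21 UTC (Sep 21).
Colombo is UTC+5:30, so local arrival = 13:21 + 5:30 = 18:51 on Sep 21.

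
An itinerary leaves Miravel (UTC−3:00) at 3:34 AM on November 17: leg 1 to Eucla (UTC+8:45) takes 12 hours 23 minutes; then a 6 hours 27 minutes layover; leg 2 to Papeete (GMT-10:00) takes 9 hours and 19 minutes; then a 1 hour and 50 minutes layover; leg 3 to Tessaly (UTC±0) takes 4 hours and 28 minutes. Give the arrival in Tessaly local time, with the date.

5:01 PM on Nov 18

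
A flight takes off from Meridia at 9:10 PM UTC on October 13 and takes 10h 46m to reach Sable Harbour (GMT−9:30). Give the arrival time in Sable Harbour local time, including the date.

Departure is given in UTC: 9:10 PM on Oct 13.
Add 10 hours 46 minutes → 7:56 AM UTC (Oct 14).
Sable Harbour is UTC−9:30: 7:56 AM − 9:30 = 10:26 PM on Oct 13.

10:26 PM on October 13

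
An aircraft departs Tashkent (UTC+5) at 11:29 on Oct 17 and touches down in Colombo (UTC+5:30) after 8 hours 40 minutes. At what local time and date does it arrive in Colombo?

Colombo is 0:30 ahead of Tashkent.
After 8 hours and 40 minutes it is 20:09 in Tashkent.
Shift by the zone difference: 20:09 + 0:30 = 20:39 on Oct 17 in Colombo.

20:39 on October 17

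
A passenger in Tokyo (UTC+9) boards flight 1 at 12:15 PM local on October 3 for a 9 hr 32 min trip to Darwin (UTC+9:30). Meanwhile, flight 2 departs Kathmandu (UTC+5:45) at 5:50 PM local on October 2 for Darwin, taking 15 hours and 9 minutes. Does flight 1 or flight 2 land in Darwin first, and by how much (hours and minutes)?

the second, by 9 hours 33 minutes

Flight 1 in UTC: 12:15 PM − 9:00 = 3:15 AM on Oct 3.
+9 hours and 32 minutes → arrive 12:47 PM UTC on Oct 3.
Flight 2 in UTC: 5:50 PM − 5:45 = 12:05 PM on Oct 2.
+15 hours and 9 minutes → arrive 3:14 AM UTC on Oct 3.
Flight 2 lands earlier by 9 hours 33 minutes.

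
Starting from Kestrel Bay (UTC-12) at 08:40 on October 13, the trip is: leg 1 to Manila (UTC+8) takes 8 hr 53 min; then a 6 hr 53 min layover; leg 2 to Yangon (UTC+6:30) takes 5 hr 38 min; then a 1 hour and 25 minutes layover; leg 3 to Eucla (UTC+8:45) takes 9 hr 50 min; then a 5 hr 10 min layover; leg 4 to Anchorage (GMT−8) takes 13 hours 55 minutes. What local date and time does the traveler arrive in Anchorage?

Convert departure to UTC: 08:40 + 12:00 = 20:40 UTC on Oct 13.
Add 8 hours and 53 minutes leg 1 → 05:33 UTC (Oct 14).
Add 6 hours and 53 minutes layover in Manila → 12:26 UTC.
Add 5 hours 38 minutes leg 2 → 18:04 UTC.
Add 1 hour and 25 minutes layover in Yangon → 19:29 UTC.
Add 9 hours 50 minutes leg 3 → 05:19 UTC (Oct 15).
Add 5 hours and 10 minutes layover in Eucla → 10:29 UTC.
Add 13 hours and 55 minutes leg 4 → 00:24 UTC (Oct 16).
Anchorage is UTC−8:00, so local arrival = 00:24 − 8:00 = 16:24 on Oct 15.

16:24 on October 15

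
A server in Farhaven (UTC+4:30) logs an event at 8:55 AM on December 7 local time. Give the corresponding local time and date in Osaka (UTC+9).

1:25 PM on December 7

In UTC: 8:55 AM − 4:30 = 4:25 AM on Dec 7.
Osaka is UTC+9:00: 4:25 AM + 9:00 = 1:25 PM on Dec 7.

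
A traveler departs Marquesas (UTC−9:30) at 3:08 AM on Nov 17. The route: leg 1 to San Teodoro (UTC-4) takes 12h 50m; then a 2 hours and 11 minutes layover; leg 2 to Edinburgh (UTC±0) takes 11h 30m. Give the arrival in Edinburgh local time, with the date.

3:09 PM on November 18

Convert departure to UTC: 3:08 AM + 9:30 = 12:38 PM UTC on Nov 17.
Add 12 hours 50 minutes leg 1 → 1:28 AM UTC (Nov 18).
Add 2 hours 11 minutes layover in San Teodoro → 3:39 AM UTC.
Add 11 hours and 30 minutes leg 2 → 3:09 PM UTC.
Edinburgh is UTC+0, so local arrival is the same: 3:09 PM on Nov 18.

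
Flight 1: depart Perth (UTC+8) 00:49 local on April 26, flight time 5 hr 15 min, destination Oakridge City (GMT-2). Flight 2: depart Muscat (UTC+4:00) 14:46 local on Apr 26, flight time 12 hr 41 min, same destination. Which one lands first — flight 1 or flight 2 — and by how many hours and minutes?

Flight 1 in UTC: 00:49 − 8:00 = 16:49 on Apr 25.
+5 hours and 15 minutes → arrive 22:04 UTC on Apr 25.
Flight 2 in UTC: 14:46 − 4:00 = 10:46 on Apr 26.
+12 hours 41 minutes → arrive 23:27 UTC on Apr 26.
Flight 1 lands earlier by 25 hours 23 minutes.

the first, by 25 hours 23 minutes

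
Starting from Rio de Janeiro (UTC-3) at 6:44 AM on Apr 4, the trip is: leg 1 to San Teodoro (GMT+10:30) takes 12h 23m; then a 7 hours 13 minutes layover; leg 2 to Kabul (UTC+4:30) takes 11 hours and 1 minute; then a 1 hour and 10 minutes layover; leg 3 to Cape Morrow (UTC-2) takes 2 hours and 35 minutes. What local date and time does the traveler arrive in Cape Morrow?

6:06 PM on Apr 5

Convert departure to UTC: 6:44 AM + 3:00 = 9:44 AM UTC on Apr 4.
Add 12 hours 23 minutes leg 1 → 10:07 PM UTC.
Add 7 hours 13 minutes layover in San Teodoro → 5:20 AM UTC (Apr 5).
Add 11 hours 1 minute leg 2 → 4:21 PM UTC.
Add 1 hour 10 minutes layover in Kabul → 5:31 PM UTC.
Add 2 hours and 35 minutes leg 3 → 8:06 PM UTC.
Cape Morrow is UTC−2:00, so local arrival = 8:06 PM − 2:00 = 6:06 PM on Apr 5.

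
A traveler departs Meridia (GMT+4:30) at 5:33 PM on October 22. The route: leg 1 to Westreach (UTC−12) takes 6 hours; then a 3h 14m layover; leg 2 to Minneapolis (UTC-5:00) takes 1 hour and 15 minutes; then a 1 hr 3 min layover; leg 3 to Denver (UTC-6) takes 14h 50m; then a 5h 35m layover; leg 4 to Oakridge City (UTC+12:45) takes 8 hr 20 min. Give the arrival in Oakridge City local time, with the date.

Convert departure to UTC: 5:33 PM − 4:30 = 1:03 PM UTC on Oct 22.
Add 6 hours leg 1 → 7:03 PM UTC.
Add 3 hours 14 minutes layover in Westreach → 10:17 PM UTC.
Add 1 hour and 15 minutes leg 2 → 11:32 PM UTC.
Add 1 hour and 3 minutes layover in Minneapolis → 12:35 AM UTC (Oct 23).
Add 14 hours and 50 minutes leg 3 → 3:25 PM UTC.
Add 5 hours 35 minutes layover in Denver → 9:00 PM UTC.
Add 8 hours and 20 minutes leg 4 → 5:20 AM UTC (Oct 24).
Oakridge City is UTC+12:45, so local arrival = 5:20 AM + 12:45 = 6:05 PM on Oct 24.

6:05 PM on October 24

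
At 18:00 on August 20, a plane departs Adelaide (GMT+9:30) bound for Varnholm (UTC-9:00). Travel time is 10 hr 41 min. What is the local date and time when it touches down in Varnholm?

Convert departure to UTC: 18:00 − 9:30 = 08:30 UTC on Aug 20.
Add 10 hours 41 minutes travel time → 19:11 UTC.
Varnholm is UTC−9:00, so local arrival = 19:11 − 9:00 = 10:11 on Aug 20.

10:11 on Aug 20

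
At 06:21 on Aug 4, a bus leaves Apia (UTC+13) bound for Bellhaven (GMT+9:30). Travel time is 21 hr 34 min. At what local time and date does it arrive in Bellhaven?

00:25 on Aug 5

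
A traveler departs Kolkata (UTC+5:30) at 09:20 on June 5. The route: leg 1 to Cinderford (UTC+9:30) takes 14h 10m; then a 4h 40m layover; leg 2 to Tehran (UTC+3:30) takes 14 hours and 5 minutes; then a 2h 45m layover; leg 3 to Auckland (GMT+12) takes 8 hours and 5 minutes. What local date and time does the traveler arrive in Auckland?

Convert departure to UTC: 09:20 − 5:30 = 03:50 UTC on Jun 5.
Add 14 hours 10 minutes leg 1 → 18:00 UTC.
Add 4 hours and 40 minutes layover in Cinderford → 22:40 UTC.
Add 14 hours and 5 minutes leg 2 → 12:45 UTC (Jun 6).
Add 2 hours 45 minutes layover in Tehran → 15:30 UTC.
Add 8 hours and 5 minutes leg 3 → 23:35 UTC.
Auckland is UTC+12:00, so local arrival = 23:35 + 12:00 = 11:35 on Jun 7.

11:35 on June 7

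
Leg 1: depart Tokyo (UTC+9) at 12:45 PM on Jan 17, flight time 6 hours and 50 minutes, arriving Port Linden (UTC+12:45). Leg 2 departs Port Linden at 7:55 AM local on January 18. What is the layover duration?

Convert departure to UTC: 12:45 PM − 9:00 = 3:45 AM UTC on Jan 17.
Add 6 hours 50 minutes flight time → 10:35 AM UTC.
Port Linden is UTC+12:45, so local arrival = 10:35 AM + 12:45 = 11:20 PM on Jan 17.
Layover = 7:55 AM − 11:20 PM (+1 day) = 8 hours 35 minutes.

8 hours 35 minutes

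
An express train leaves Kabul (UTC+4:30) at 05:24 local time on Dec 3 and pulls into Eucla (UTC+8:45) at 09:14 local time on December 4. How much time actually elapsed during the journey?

Eucla is 4:15 ahead of Kabul.
Clock-face elapsed time (ignoring zones) is 27 hours 50 minutes.
Actual elapsed = 27 hours 50 minutes − 4:15 = 23 hours 35 minutes.

23 hours 35 minutes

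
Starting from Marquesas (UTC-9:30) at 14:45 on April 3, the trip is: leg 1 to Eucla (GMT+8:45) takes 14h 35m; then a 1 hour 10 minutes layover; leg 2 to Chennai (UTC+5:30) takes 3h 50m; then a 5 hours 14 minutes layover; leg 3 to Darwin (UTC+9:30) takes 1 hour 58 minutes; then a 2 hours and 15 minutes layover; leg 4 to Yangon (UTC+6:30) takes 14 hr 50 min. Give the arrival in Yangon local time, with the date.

02:37 on April 6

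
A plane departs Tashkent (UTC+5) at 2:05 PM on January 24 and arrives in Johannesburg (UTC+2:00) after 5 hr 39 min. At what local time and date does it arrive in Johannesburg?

4:44 PM on Jan 24

Johannesburg is 3:00 behind Tashkent.
After 5 hours 39 minutes it is 7:44 PM in Tashkent.
Shift by the zone difference: 7:44 PM − 3:00 = 4:44 PM on Jan 24 in Johannesburg.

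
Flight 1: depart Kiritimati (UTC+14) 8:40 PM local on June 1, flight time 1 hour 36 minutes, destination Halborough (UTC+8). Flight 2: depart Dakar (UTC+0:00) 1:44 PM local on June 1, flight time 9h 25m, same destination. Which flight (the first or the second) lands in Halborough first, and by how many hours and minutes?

Flight 1 in UTC: 8:40 PM − 14:00 = 6:40 AM on Jun 1.
+1 hour and 36 minutes → arrive 8:16 AM UTC on Jun 1.
Flight 2 departs at 1:44 PM UTC (Jun 1).
+9 hours and 25 minutes → arrive 11:09 PM UTC on Jun 1.
Flight 1 lands earlier by 14 hours 53 minutes.

the first, by 14 hours 53 minutes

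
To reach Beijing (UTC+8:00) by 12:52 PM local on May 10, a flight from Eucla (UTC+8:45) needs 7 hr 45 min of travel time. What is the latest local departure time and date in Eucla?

5:52 AM on May 10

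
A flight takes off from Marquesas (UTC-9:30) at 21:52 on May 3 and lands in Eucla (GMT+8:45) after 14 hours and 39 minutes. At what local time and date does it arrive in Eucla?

Convert departure to UTC: 21:52 + 9:30 = 07:22 UTC on May 4.
Add 14 hours 39 minutes travel time → 22:01 UTC.
Eucla is UTC+8:45, so local arrival = 22:01 + 8:45 = 06:46 on May 5.

06:46 on May 5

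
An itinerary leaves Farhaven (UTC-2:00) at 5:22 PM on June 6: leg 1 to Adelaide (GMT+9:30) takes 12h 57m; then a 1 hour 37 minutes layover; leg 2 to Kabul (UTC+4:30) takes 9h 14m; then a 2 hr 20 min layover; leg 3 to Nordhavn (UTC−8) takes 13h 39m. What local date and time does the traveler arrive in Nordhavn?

Convert departure to UTC: 5:22 PM + 2:00 = 7:22 PM UTC on Jun 6.
Add 12 hours and 57 minutes leg 1 → 8:19 AM UTC (Jun 7).
Add 1 hour and 37 minutes layover in Adelaide → 9:56 AM UTC.
Add 9 hours 14 minutes leg 2 → 7:10 PM UTC.
Add 2 hours 20 minutes layover in Kabul → 9:30 PM UTC.
Add 13 hours and 39 minutes leg 3 → 11:09 AM UTC (Jun 8).
Nordhavn is UTC−8:00, so local arrival = 11:09 AM − 8:00 = 3:09 AM on Jun 8.

3:09 AM on Jun 8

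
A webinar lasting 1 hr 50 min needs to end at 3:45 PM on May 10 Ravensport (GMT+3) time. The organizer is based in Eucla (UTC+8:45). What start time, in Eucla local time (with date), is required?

7:40 PM on May 10

Target end time in UTC: 3:45 PM − 3:00 = 12:45 PM on May 10.
Subtract 1 hour 50 minutes → start 10:55 AM UTC on May 10.
Eucla is UTC+8:45: 10:55 AM + 8:45 = 7:40 PM on May 10.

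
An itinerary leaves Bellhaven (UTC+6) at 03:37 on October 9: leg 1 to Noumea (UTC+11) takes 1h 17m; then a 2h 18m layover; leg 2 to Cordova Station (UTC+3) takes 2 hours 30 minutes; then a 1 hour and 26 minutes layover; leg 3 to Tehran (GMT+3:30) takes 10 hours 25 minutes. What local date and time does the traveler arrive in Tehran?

19:03 on October 9

Convert departure to UTC: 03:37 − 6:00 = 21:37 UTC on Oct 8.
Add 1 hour and 17 minutes leg 1 → 22:54 UTC.
Add 2 hours and 18 minutes layover in Noumea → 01:12 UTC (Oct 9).
Add 2 hours and 30 minutes leg 2 → 03:42 UTC.
Add 1 hour 26 minutes layover in Cordova Station → 05:08 UTC.
Add 10 hours and 25 minutes leg 3 → 15:33 UTC.
Tehran is UTC+3:30, so local arrival = 15:33 + 3:30 = 19:03 on Oct 9.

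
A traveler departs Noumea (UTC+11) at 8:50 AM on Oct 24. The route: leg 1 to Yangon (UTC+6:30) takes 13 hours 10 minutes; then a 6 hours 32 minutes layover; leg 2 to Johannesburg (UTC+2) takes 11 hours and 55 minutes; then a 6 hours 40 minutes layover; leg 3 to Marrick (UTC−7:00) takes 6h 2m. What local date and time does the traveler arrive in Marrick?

11:09 AM on October 25

Convert departure to UTC: 8:50 AM − 11:00 = 9:50 PM UTC on Oct 23.
Add 13 hours and 10 minutes leg 1 → 11:00 AM UTC (Oct 24).
Add 6 hours and 32 minutes layover in Yangon → 5:32 PM UTC.
Add 11 hours and 55 minutes leg 2 → 5:27 AM UTC (Oct 25).
Add 6 hours 40 minutes layover in Johannesburg → 12:07 PM UTC.
Add 6 hours and 2 minutes leg 3 → 6:09 PM UTC.
Marrick is UTC−7:00, so local arrival = 6:09 PM − 7:00 = 11:09 AM on Oct 25.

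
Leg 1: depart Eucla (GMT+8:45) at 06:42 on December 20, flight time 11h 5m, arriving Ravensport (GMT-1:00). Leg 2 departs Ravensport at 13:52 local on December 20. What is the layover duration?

5 hours 50 minutes

Convert departure to UTC: 06:42 − 8:45 = 21:57 UTC on Dec 19.
Add 11 hours and 5 minutes flight time → 09:02 UTC (Dec 20).
Ravensport is UTC−1:00, so local arrival = 09:02 − 1:00 = 08:02 on Dec 20.
Layover = 13:52 − 08:02 = 5 hours 50 minutes.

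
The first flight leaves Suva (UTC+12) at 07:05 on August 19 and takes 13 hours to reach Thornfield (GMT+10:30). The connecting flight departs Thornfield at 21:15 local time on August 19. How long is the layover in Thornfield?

2 hours 40 minutes

Convert departure to UTC: 07:05 − 12:00 = 19:05 UTC on Aug 18.
Add 13 hours flight time → 08:05 UTC (Aug 19).
Thornfield is UTC+10:30, so local arrival = 08:05 + 10:30 = 18:35 on Aug 19.
Layover = 21:15 − 18:35 = 2 hours 40 minutes.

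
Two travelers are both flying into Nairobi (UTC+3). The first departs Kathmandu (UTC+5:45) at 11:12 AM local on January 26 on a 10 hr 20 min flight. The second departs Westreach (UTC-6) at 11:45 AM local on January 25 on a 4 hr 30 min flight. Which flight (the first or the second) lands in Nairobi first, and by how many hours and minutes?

the second, by 17 hours 32 minutes

Flight 1 in UTC: 11:12 AM − 5:45 = 5:27 AM on Jan 26.
+10 hours 20 minutes → arrive 3:47 PM UTC on Jan 26.
Flight 2 in UTC: 11:45 AM + 6:00 = 5:45 PM on Jan 25.
+4 hours and 30 minutes → arrive 10:15 PM UTC on Jan 25.
Flight 2 lands earlier by 17 hours 32 minutes.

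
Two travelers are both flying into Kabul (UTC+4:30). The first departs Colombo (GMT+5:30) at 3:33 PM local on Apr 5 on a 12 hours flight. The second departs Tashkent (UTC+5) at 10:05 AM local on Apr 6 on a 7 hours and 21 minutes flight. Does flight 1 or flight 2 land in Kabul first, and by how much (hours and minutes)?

the first, by 14 hours 23 minutes

Flight 1 in UTC: 3:33 PM − 5:30 = 10:03 AM on Apr 5.
+12 hours → arrive 10:03 PM UTC on Apr 5.
Flight 2 in UTC: 10:05 AM − 5:00 = 5:05 AM on Apr 6.
+7 hours and 21 minutes → arrive 12:26 PM UTC on Apr 6.
Flight 1 lands earlier by 14 hours 23 minutes.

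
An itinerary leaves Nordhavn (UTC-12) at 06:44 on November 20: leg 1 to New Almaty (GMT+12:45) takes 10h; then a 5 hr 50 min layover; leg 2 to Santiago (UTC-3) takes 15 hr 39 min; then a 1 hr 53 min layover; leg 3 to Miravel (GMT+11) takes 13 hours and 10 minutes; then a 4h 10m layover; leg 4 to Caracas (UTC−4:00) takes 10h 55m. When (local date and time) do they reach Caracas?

04:21 on Nov 23

Convert departure to UTC: 06:44 + 12:00 = 18:44 UTC on Nov 20.
Add 10 hours leg 1 → 04:44 UTC (Nov 21).
Add 5 hours 50 minutes layover in New Almaty → 10:34 UTC.
Add 15 hours 39 minutes leg 2 → 02:13 UTC (Nov 22).
Add 1 hour and 53 minutes layover in Santiago → 04:06 UTC.
Add 13 hours and 10 minutes leg 3 → 17:16 UTC.
Add 4 hours 10 minutes layover in Miravel → 21:26 UTC.
Add 10 hours and 55 minutes leg 4 → 08:21 UTC (Nov 23).
Caracas is UTC−4:00, so local arrival = 08:21 − 4:00 = 04:21 on Nov 23.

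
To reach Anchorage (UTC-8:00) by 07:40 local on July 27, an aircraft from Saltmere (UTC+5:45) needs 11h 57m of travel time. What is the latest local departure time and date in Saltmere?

Target arrival in UTC: 07:40 + 8:00 = 15:40 on Jul 27.
Subtract 11 hours and 57 minutes → departure 03:43 UTC on Jul 27.
Saltmere is UTC+5:45: 03:43 + 5:45 = 09:28 on Jul 27.

09:28 on Jul 27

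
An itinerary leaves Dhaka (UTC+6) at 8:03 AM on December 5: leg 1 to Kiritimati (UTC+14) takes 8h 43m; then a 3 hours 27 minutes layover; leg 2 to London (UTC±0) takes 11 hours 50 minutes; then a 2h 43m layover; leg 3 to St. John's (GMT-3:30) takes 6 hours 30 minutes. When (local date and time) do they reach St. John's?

Convert departure to UTC: 8:03 AM − 6:00 = 2:03 AM UTC on Dec 5.
Add 8 hours and 43 minutes leg 1 → 10:46 AM UTC.
Add 3 hours 27 minutes layover in Kiritimati → 2:13 PM UTC.
Add 11 hours 50 minutes leg 2 → 2:03 AM UTC (Dec 6).
Add 2 hours 43 minutes layover in London → 4:46 AM UTC.
Add 6 hours and 30 minutes leg 3 → 11:16 AM UTC.
St. John's is UTC−3:30, so local arrival = 11:16 AM − 3:30 = 7:46 AM on Dec 6.

7:46 AM on December 6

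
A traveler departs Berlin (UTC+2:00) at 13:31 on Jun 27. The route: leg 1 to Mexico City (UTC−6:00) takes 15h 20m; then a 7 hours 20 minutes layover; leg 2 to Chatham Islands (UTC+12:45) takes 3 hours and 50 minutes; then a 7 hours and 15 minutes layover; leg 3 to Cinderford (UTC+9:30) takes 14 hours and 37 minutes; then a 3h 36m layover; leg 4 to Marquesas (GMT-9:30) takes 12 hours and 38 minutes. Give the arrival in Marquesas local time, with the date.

Convert departure to UTC: 13:31 − 2:00 = 11:31 UTC on Jun 27.
Add 15 hours and 20 minutes leg 1 → 02:51 UTC (Jun 28).
Add 7 hours and 20 minutes layover in Mexico City → 10:11 UTC.
Add 3 hours 50 minutes leg 2 → 14:01 UTC.
Add 7 hours 15 minutes layover in Chatham Islands → 21:16 UTC.
Add 14 hours and 37 minutes leg 3 → 11:53 UTC (Jun 29).
Add 3 hours 36 minutes layover in Cinderford → 15:29 UTC.
Add 12 hours 38 minutes leg 4 → 04:07 UTC (Jun 30).
Marquesas is UTC−9:30, so local arrival = 04:07 − 9:30 = 18:37 on Jun 29.

18:37 on Jun 29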